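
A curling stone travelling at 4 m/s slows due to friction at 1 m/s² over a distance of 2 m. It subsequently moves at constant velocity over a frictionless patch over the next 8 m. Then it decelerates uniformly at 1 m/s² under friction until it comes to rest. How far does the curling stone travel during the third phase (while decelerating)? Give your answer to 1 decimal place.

Phase 1 (decelerating): v₀ = 4.00 m/s, a = -1 m/s².
v² = v₀² + 2aΔx = 4.00² + 2·-1·2 = 12.0 → v = 3.46 m/s
t = (v − v₀)/a = (3.46 − 4.00)/-1 = 0.536 s

Phase 2 (constant speed): v₀ = 3.46 m/s, a = 0 m/s².
Constant speed: t = d/v = 8/3.46 = 2.31 s

Phase 3 (decelerating): v₀ = 3.46 m/s, a = -1 m/s².
v = v₀ + at → t = (0 − 3.46) / -1 = 3.46 s
v² = v₀² + 2aΔx → Δx = (0² − 3.46²)/(2·-1) = 6.00 m
Distance in phase 3 = 6.00 m

6.0 m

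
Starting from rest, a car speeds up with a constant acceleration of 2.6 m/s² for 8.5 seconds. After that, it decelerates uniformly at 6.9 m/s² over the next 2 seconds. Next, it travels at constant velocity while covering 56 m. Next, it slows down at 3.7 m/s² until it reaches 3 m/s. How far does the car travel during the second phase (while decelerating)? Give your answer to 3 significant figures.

Phase 1 (accelerating): v₀ = 0 m/s, a = 2.6 m/s².
v = v₀ + at = 0 + (2.6)(8.5) = 22.1 m/s
Δx = v₀t + ½at² = 0·8.5 + 0.5·2.6·8.5² = 93.9 m

Phase 2 (decelerating): v₀ = 22.1 m/s, a = -6.9 m/s².
v = v₀ + at = 22.1 + (-6.9)(2) = 8.30 m/s
Δx = v₀t + ½at² = 22.1·2 + 0.5·-6.9·2² = 30.4 m
Distance in phase 2 = 30.4 m

30.4 m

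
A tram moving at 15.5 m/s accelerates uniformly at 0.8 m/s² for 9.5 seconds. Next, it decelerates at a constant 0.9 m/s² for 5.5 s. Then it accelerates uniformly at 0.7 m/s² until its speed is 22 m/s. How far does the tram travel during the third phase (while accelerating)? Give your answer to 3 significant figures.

Phase 1 (accelerating): v₀ = 15.5 m/s, a = 0.8 m/s².
v = v₀ + at = 15.5 + (0.8)(9.5) = 23.1 m/s
Δx = v₀t + ½at² = 15.5·9.5 + 0.5·0.8·9.5² = 183 m

Phase 2 (decelerating): v₀ = 23.1 m/s, a = -0.9 m/s².
v = v₀ + at = 23.1 + (-0.9)(5.5) = 18.2 m/s
Δx = v₀t + ½at² = 23.1·5.5 + 0.5·-0.9·5.5² = 113 m

Phase 3 (accelerating): v₀ = 18.2 m/s, a = 0.7 m/s².
v = v₀ + at → t = (22 − 18.2) / 0.7 = 5.50 s
v² = v₀² + 2aΔx → Δx = (22² − 18.2²)/(2·0.7) = 110 m
Distance in phase 3 = 110 m

110 m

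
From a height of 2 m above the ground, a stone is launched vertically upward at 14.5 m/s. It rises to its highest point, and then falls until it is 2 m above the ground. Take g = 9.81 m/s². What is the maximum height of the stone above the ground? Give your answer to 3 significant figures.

Phase 1 (rising): v₀ = 14.5 m/s, a = -9.81 m/s².
v = v₀ + at → t = (0 − 14.5) / -9.81 = 1.48 s
v² = v₀² + 2aΔx → Δx = (0² − 14.5²)/(2·-9.81) = 10.7 m
Maximum height = 2 + 10.7 = 12.7 m

12.7 m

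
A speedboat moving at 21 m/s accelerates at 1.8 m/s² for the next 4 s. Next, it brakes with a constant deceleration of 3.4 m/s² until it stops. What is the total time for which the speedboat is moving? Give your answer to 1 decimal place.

Phase 1 (accelerating): v₀ = 21.0 m/s, a = 1.8 m/s².
v = v₀ + at = 21.0 + (1.8)(4) = 28.2 m/s
Δx = v₀t + ½at² = 21.0·4 + 0.5·1.8·4² = 98.4 m

Phase 2 (decelerating): v₀ = 28.2 m/s, a = -3.4 m/s².
v = v₀ + at → t = (0 − 28.2) / -3.4 = 8.29 s
v² = v₀² + 2aΔx → Δx = (0² − 28.2²)/(2·-3.4) = 117 m
Total time = 4.00 + 8.29 = 12.3 s

12.3 s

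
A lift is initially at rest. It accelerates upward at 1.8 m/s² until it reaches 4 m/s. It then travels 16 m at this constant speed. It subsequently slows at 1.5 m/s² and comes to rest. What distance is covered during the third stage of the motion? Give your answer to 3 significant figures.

Phase 1 (accelerating): v₀ = 0 m/s, a = 1.8 m/s².
v = v₀ + at → t = (4 − 0) / 1.8 = 2.22 s
v² = v₀² + 2aΔx → Δx = (4² − 0²)/(2·1.8) = 4.44 m

Phase 2 (constant speed): v₀ = 4.00 m/s, a = 0 m/s².
Constant speed: t = d/v = 16/4.00 = 4.00 s

Phase 3 (decelerating): v₀ = 4.00 m/s, a = -1.5 m/s².
v = v₀ + at → t = (0 − 4.00) / -1.5 = 2.67 s
v² = v₀² + 2aΔx → Δx = (0² − 4.00²)/(2·-1.5) = 5.33 m
Distance in phase 3 = 5.33 m

5.33 m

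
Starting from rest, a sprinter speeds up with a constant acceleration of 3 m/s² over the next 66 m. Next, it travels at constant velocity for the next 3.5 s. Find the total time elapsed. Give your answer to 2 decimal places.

10.13 s

Phase 1 (accelerating): v₀ = 0 m/s, a = 3 m/s².
v² = v₀² + 2aΔx = 0² + 2·3·66 = 396 → v = 19.9 m/s
t = (v − v₀)/a = (19.9 − 0)/3 = 6.63 s

Phase 2 (constant speed): v₀ = 19.9 m/s, a = 0 m/s².
v = v₀ + at = 19.9 + (0)(3.5) = 19.9 m/s
Δx = v₀t + ½at² = 19.9·3.5 + 0.5·0·3.5² = 69.6 m
Total time = 6.63 + 3.50 = 10.1 s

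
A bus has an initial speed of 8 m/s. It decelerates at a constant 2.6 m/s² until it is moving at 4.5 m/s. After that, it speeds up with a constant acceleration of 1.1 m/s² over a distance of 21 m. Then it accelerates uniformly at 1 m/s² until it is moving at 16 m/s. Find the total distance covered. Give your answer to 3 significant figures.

Phase 1 (decelerating): v₀ = 8.00 m/s, a = -2.6 m/s².
v = v₀ + at → t = (4.5 − 8.00) / -2.6 = 1.35 s
v² = v₀² + 2aΔx → Δx = (4.5² − 8.00²)/(2·-2.6) = 8.41 m

Phase 2 (accelerating): v₀ = 4.50 m/s, a = 1.1 m/s².
v² = v₀² + 2aΔx = 4.50² + 2·1.1·21 = 66.5 → v = 8.15 m/s
t = (v − v₀)/a = (8.15 − 4.50)/1.1 = 3.32 s

Phase 3 (accelerating): v₀ = 8.15 m/s, a = 1 m/s².
v = v₀ + at → t = (16 − 8.15) / 1 = 7.85 s
v² = v₀² + 2aΔx → Δx = (16² − 8.15²)/(2·1) = 94.8 m
Total distance = 8.41 + 21.0 + 94.8 = 124 m

124 m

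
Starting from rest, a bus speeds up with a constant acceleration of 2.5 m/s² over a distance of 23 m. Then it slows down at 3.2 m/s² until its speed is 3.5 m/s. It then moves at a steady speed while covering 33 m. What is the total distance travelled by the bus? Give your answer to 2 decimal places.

72.05 m

Phase 1 (accelerating): v₀ = 0 m/s, a = 2.5 m/s².
v² = v₀² + 2aΔx = 0² + 2·2.5·23 = 115 → v = 10.7 m/s
t = (v − v₀)/a = (10.7 − 0)/2.5 = 4.29 s

Phase 2 (decelerating): v₀ = 10.7 m/s, a = -3.2 m/s².
v = v₀ + at → t = (3.5 − 10.7) / -3.2 = 2.26 s
v² = v₀² + 2aΔx → Δx = (3.5² − 10.7²)/(2·-3.2) = 16.1 m

Phase 3 (constant speed): v₀ = 3.50 m/s, a = 0 m/s².
Constant speed: t = d/v = 33/3.50 = 9.43 s
Total distance = 23.0 + 16.1 + 33.0 = 72.1 m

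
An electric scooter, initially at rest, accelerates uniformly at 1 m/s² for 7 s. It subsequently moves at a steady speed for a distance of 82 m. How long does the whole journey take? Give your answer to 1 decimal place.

Phase 1 (accelerating): v₀ = 0 m/s, a = 1 m/s².
v = v₀ + at = 0 + (1)(7) = 7.00 m/s
Δx = v₀t + ½at² = 0·7 + 0.5·1·7² = 24.5 m

Phase 2 (constant speed): v₀ = 7.00 m/s, a = 0 m/s².
Constant speed: t = d/v = 82/7.00 = 11.7 s
Total time = 7.00 + 11.7 = 18.7 s

18.7 s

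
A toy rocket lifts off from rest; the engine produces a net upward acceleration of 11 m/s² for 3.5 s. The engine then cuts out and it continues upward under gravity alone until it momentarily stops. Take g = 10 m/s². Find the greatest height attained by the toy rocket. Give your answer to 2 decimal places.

Phase 1 (powered ascent): v₀ = 0 m/s, a = 11 m/s².
v = v₀ + at = 0 + (11)(3.5) = 38.5 m/s
Δx = v₀t + ½at² = 0·3.5 + 0.5·11·3.5² = 67.4 m

Phase 2 (coasting upward): v₀ = 38.5 m/s, a = -10 m/s².
v = v₀ + at → t = (0 − 38.5) / -10 = 3.85 s
v² = v₀² + 2aΔx → Δx = (0² − 38.5²)/(2·-10) = 74.1 m
Maximum height = 67.4 + 74.1 = 141 m

141.49 m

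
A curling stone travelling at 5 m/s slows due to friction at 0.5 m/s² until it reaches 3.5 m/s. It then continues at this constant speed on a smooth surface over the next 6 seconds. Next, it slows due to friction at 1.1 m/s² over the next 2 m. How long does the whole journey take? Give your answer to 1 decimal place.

9.6 s

Phase 1 (decelerating): v₀ = 5.00 m/s, a = -0.5 m/s².
v = v₀ + at → t = (3.5 − 5.00) / -0.5 = 3.00 s
v² = v₀² + 2aΔx → Δx = (3.5² − 5.00²)/(2·-0.5) = 12.8 m

Phase 2 (constant speed): v₀ = 3.50 m/s, a = 0 m/s².
v = v₀ + at = 3.50 + (0)(6) = 3.50 m/s
Δx = v₀t + ½at² = 3.50·6 + 0.5·0·6² = 21.0 m

Phase 3 (decelerating): v₀ = 3.50 m/s, a = -1.1 m/s².
v² = v₀² + 2aΔx = 3.50² + 2·-1.1·2 = 7.85 → v = 2.80 m/s
t = (v − v₀)/a = (2.80 − 3.50)/-1.1 = 0.635 s
Total time = 3.00 + 6.00 + 0.635 = 9.63 s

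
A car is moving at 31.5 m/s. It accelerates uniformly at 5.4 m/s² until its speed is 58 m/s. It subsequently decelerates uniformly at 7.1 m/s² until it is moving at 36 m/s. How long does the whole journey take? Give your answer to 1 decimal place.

8.0 s

Phase 1 (accelerating): v₀ = 31.5 m/s, a = 5.4 m/s².
v = v₀ + at → t = (58 − 31.5) / 5.4 = 4.91 s
v² = v₀² + 2aΔx → Δx = (58² − 31.5²)/(2·5.4) = 220 m

Phase 2 (decelerating): v₀ = 58.0 m/s, a = -7.1 m/s².
v = v₀ + at → t = (36 − 58.0) / -7.1 = 3.10 s
v² = v₀² + 2aΔx → Δx = (36² − 58.0²)/(2·-7.1) = 146 m
Total time = 4.91 + 3.10 = 8.01 s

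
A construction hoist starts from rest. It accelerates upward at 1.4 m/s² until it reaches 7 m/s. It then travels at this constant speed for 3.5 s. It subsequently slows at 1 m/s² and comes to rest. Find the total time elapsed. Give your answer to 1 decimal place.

Phase 1 (accelerating): v₀ = 0 m/s, a = 1.4 m/s².
v = v₀ + at → t = (7 − 0) / 1.4 = 5.00 s
v² = v₀² + 2aΔx → Δx = (7² − 0²)/(2·1.4) = 17.5 m

Phase 2 (constant speed): v₀ = 7.00 m/s, a = 0 m/s².
v = v₀ + at = 7.00 + (0)(3.5) = 7.00 m/s
Δx = v₀t + ½at² = 7.00·3.5 + 0.5·0·3.5² = 24.5 m

Phase 3 (decelerating): v₀ = 7.00 m/s, a = -1 m/s².
v = v₀ + at → t = (0 − 7.00) / -1 = 7.00 s
v² = v₀² + 2aΔx → Δx = (0² − 7.00²)/(2·-1) = 24.5 m
Total time = 5.00 + 3.50 + 7.00 = 15.5 s

15.5 s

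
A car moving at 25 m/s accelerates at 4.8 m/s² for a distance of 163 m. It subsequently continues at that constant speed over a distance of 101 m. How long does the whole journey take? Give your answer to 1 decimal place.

6.7 s

Phase 1 (accelerating): v₀ = 25.0 m/s, a = 4.8 m/s².
v² = v₀² + 2aΔx = 25.0² + 2·4.8·163 = 2190 → v = 46.8 m/s
t = (v − v₀)/a = (46.8 − 25.0)/4.8 = 4.54 s

Phase 2 (constant speed): v₀ = 46.8 m/s, a = 0 m/s².
Constant speed: t = d/v = 101/46.8 = 2.16 s
Total time = 4.54 + 2.16 = 6.70 s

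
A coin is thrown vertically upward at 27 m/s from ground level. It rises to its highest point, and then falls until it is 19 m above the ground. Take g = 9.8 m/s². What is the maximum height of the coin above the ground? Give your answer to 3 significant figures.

Phase 1 (rising): v₀ = 27.0 m/s, a = -9.8 m/s².
v = v₀ + at → t = (0 − 27.0) / -9.8 = 2.76 s
v² = v₀² + 2aΔx → Δx = (0² − 27.0²)/(2·-9.8) = 37.2 m
Maximum height = 37.2 m

37.2 m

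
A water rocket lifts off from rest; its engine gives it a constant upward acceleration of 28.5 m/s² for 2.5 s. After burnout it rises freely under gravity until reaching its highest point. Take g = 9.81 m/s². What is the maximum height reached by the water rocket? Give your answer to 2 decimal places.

Phase 1 (powered ascent): v₀ = 0 m/s, a = 28.5 m/s².
v = v₀ + at = 0 + (28.5)(2.5) = 71.2 m/s
Δx = v₀t + ½at² = 0·2.5 + 0.5·28.5·2.5² = 89.1 m

Phase 2 (coasting upward): v₀ = 71.2 m/s, a = -9.81 m/s².
v = v₀ + at → t = (0 − 71.2) / -9.81 = 7.26 s
v² = v₀² + 2aΔx → Δx = (0² − 71.2²)/(2·-9.81) = 259 m
Maximum height = 89.1 + 259 = 348 m

347.81 m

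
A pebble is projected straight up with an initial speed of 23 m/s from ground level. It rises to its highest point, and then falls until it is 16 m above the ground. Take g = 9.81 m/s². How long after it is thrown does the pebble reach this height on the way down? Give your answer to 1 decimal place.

3.8 s

Phase 1 (rising): v₀ = 23.0 m/s, a = -9.81 m/s².
v = v₀ + at → t = (0 − 23.0) / -9.81 = 2.34 s
v² = v₀² + 2aΔx → Δx = (0² − 23.0²)/(2·-9.81) = 27.0 m

Phase 2 (falling): v₀ = 0 m/s, a = -9.81 m/s².
Falls 11.0 m from rest: t = √(2·11.0/9.81) = 1.49 s; v = g·t = 14.7 m/s.
Total time = 2.34 + 1.49 = 3.84 s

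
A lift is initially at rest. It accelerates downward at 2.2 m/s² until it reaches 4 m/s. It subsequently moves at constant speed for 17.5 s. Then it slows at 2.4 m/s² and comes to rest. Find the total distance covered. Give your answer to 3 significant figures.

77.0 m

Phase 1 (accelerating): v₀ = 0 m/s, a = 2.2 m/s².
v = v₀ + at → t = (4 − 0) / 2.2 = 1.82 s
v² = v₀² + 2aΔx → Δx = (4² − 0²)/(2·2.2) = 3.64 m

Phase 2 (constant speed): v₀ = 4.00 m/s, a = 0 m/s².
v = v₀ + at = 4.00 + (0)(17.5) = 4.00 m/s
Δx = v₀t + ½at² = 4.00·17.5 + 0.5·0·17.5² = 70.0 m

Phase 3 (decelerating): v₀ = 4.00 m/s, a = -2.4 m/s².
v = v₀ + at → t = (0 − 4.00) / -2.4 = 1.67 s
v² = v₀² + 2aΔx → Δx = (0² − 4.00²)/(2·-2.4) = 3.33 m
Total distance = 3.64 + 70.0 + 3.33 = 77.0 m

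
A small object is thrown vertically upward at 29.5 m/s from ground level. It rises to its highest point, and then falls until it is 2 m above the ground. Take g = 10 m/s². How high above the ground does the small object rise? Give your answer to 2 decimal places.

43.51 m

Phase 1 (rising): v₀ = 29.5 m/s, a = -10 m/s².
v = v₀ + at → t = (0 − 29.5) / -10 = 2.95 s
v² = v₀² + 2aΔx → Δx = (0² − 29.5²)/(2·-10) = 43.5 m
Maximum height = 43.5 m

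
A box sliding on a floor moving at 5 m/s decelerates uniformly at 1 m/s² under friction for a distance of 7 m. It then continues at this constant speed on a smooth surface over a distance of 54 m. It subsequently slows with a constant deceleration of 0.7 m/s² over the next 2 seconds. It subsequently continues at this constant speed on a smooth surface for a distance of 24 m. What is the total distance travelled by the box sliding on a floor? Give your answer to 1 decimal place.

Phase 1 (decelerating): v₀ = 5.00 m/s, a = -1 m/s².
v² = v₀² + 2aΔx = 5.00² + 2·-1·7 = 11.0 → v = 3.32 m/s
t = (v − v₀)/a = (3.32 − 5.00)/-1 = 1.68 s

Phase 2 (constant speed): v₀ = 3.32 m/s, a = 0 m/s².
Constant speed: t = d/v = 54/3.32 = 16.3 s

Phase 3 (decelerating): v₀ = 3.32 m/s, a = -0.7 m/s².
v = v₀ + at = 3.32 + (-0.7)(2) = 1.92 m/s
Δx = v₀t + ½at² = 3.32·2 + 0.5·-0.7·2² = 5.23 m

Phase 4 (constant speed): v₀ = 1.92 m/s, a = 0 m/s².
Constant speed: t = d/v = 24/1.92 = 12.5 s
Total distance = 7.00 + 54.0 + 5.23 + 24.0 = 90.2 m

90.2 m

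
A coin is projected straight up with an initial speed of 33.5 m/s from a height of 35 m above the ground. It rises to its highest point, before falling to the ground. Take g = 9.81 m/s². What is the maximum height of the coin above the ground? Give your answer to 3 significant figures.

92.2 m

Phase 1 (rising): v₀ = 33.5 m/s, a = -9.81 m/s².
v = v₀ + at → t = (0 − 33.5) / -9.81 = 3.41 s
v² = v₀² + 2aΔx → Δx = (0² − 33.5²)/(2·-9.81) = 57.2 m
Maximum height = 35 + 57.2 = 92.2 m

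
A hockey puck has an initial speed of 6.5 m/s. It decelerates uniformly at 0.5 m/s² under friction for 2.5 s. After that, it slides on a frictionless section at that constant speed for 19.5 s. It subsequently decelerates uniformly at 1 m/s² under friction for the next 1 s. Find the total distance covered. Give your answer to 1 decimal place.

Phase 1 (decelerating): v₀ = 6.50 m/s, a = -0.5 m/s².
v = v₀ + at = 6.50 + (-0.5)(2.5) = 5.25 m/s
Δx = v₀t + ½at² = 6.50·2.5 + 0.5·-0.5·2.5² = 14.7 m

Phase 2 (constant speed): v₀ = 5.25 m/s, a = 0 m/s².
v = v₀ + at = 5.25 + (0)(19.5) = 5.25 m/s
Δx = v₀t + ½at² = 5.25·19.5 + 0.5·0·19.5² = 102 m

Phase 3 (decelerating): v₀ = 5.25 m/s, a = -1 m/s².
v = v₀ + at = 5.25 + (-1)(1) = 4.25 m/s
Δx = v₀t + ½at² = 5.25·1 + 0.5·-1·1² = 4.75 m
Total distance = 14.7 + 102 + 4.75 = 122 m

121.8 m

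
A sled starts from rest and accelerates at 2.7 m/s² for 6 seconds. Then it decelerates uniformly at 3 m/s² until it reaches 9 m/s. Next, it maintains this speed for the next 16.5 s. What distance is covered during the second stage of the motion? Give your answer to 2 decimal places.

Phase 1 (accelerating): v₀ = 0 m/s, a = 2.7 m/s².
v = v₀ + at = 0 + (2.7)(6) = 16.2 m/s
Δx = v₀t + ½at² = 0·6 + 0.5·2.7·6² = 48.6 m

Phase 2 (decelerating): v₀ = 16.2 m/s, a = -3 m/s².
v = v₀ + at → t = (9 − 16.2) / -3 = 2.40 s
v² = v₀² + 2aΔx → Δx = (9² − 16.2²)/(2·-3) = 30.2 m
Distance in phase 2 = 30.2 m

30.24 m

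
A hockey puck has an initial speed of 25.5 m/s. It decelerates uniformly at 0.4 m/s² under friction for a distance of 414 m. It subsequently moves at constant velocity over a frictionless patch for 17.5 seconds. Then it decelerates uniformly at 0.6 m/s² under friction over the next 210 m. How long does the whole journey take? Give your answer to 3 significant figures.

Phase 1 (decelerating): v₀ = 25.5 m/s, a = -0.4 m/s².
v² = v₀² + 2aΔx = 25.5² + 2·-0.4·414 = 319 → v = 17.9 m/s
t = (v − v₀)/a = (17.9 − 25.5)/-0.4 = 19.1 s

Phase 2 (constant speed): v₀ = 17.9 m/s, a = 0 m/s².
v = v₀ + at = 17.9 + (0)(17.5) = 17.9 m/s
Δx = v₀t + ½at² = 17.9·17.5 + 0.5·0·17.5² = 313 m

Phase 3 (decelerating): v₀ = 17.9 m/s, a = -0.6 m/s².
v² = v₀² + 2aΔx = 17.9² + 2·-0.6·210 = 67.0 → v = 8.19 m/s
t = (v − v₀)/a = (8.19 − 17.9)/-0.6 = 16.1 s
Total time = 19.1 + 17.5 + 16.1 = 52.7 s

52.7 s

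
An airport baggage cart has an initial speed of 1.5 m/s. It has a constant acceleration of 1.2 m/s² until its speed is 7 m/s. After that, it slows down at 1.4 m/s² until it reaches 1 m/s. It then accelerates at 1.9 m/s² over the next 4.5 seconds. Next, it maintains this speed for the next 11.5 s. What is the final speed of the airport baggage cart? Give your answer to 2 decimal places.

Phase 1 (accelerating): v₀ = 1.50 m/s, a = 1.2 m/s².
v = v₀ + at → t = (7 − 1.50) / 1.2 = 4.58 s
v² = v₀² + 2aΔx → Δx = (7² − 1.50²)/(2·1.2) = 19.5 m

Phase 2 (decelerating): v₀ = 7.00 m/s, a = -1.4 m/s².
v = v₀ + at → t = (1 − 7.00) / -1.4 = 4.29 s
v² = v₀² + 2aΔx → Δx = (1² − 7.00²)/(2·-1.4) = 17.1 m

Phase 3 (accelerating): v₀ = 1.00 m/s, a = 1.9 m/s².
v = v₀ + at = 1.00 + (1.9)(4.5) = 9.55 m/s
Δx = v₀t + ½at² = 1.00·4.5 + 0.5·1.9·4.5² = 23.7 m

Phase 4 (constant speed): v₀ = 9.55 m/s, a = 0 m/s².
v = v₀ + at = 9.55 + (0)(11.5) = 9.55 m/s
Δx = v₀t + ½at² = 9.55·11.5 + 0.5·0·11.5² = 110 m
Final speed = 9.55 m/s

9.55 m/s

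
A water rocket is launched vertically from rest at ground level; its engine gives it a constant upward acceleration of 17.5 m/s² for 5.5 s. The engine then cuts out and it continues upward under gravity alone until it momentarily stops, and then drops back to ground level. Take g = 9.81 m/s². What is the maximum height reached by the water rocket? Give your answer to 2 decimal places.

Phase 1 (powered ascent): v₀ = 0 m/s, a = 17.5 m/s².
v = v₀ + at = 0 + (17.5)(5.5) = 96.2 m/s
Δx = v₀t + ½at² = 0·5.5 + 0.5·17.5·5.5² = 265 m

Phase 2 (coasting upward): v₀ = 96.2 m/s, a = -9.81 m/s².
v = v₀ + at → t = (0 − 96.2) / -9.81 = 9.81 s
v² = v₀² + 2aΔx → Δx = (0² − 96.2²)/(2·-9.81) = 472 m
Maximum height = 265 + 472 = 737 m

736.86 m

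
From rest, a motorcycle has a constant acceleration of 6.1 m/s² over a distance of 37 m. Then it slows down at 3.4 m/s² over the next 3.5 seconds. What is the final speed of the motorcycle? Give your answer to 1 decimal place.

9.3 m/s

Phase 1 (accelerating): v₀ = 0 m/s, a = 6.1 m/s².
v² = v₀² + 2aΔx = 0² + 2·6.1·37 = 451 → v = 21.2 m/s
t = (v − v₀)/a = (21.2 − 0)/6.1 = 3.48 s

Phase 2 (decelerating): v₀ = 21.2 m/s, a = -3.4 m/s².
v = v₀ + at = 21.2 + (-3.4)(3.5) = 9.35 m/s
Δx = v₀t + ½at² = 21.2·3.5 + 0.5·-3.4·3.5² = 53.5 m
Final speed = 9.35 m/s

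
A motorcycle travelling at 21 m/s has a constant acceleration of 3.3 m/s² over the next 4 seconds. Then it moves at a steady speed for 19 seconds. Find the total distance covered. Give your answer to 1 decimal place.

760.2 m

Phase 1 (accelerating): v₀ = 21.0 m/s, a = 3.3 m/s².
v = v₀ + at = 21.0 + (3.3)(4) = 34.2 m/s
Δx = v₀t + ½at² = 21.0·4 + 0.5·3.3·4² = 110 m

Phase 2 (constant speed): v₀ = 34.2 m/s, a = 0 m/s².
v = v₀ + at = 34.2 + (0)(19) = 34.2 m/s
Δx = v₀t + ½at² = 34.2·19 + 0.5·0·19² = 650 m
Total distance = 110 + 650 = 760 m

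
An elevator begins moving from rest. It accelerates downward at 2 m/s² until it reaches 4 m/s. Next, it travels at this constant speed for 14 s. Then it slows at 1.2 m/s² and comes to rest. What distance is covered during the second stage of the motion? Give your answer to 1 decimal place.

Phase 1 (accelerating): v₀ = 0 m/s, a = 2 m/s².
v = v₀ + at → t = (4 − 0) / 2 = 2.00 s
v² = v₀² + 2aΔx → Δx = (4² − 0²)/(2·2) = 4.00 m

Phase 2 (constant speed): v₀ = 4.00 m/s, a = 0 m/s².
v = v₀ + at = 4.00 + (0)(14) = 4.00 m/s
Δx = v₀t + ½at² = 4.00·14 + 0.5·0·14² = 56.0 m
Distance in phase 2 = 56.0 m

56.0 m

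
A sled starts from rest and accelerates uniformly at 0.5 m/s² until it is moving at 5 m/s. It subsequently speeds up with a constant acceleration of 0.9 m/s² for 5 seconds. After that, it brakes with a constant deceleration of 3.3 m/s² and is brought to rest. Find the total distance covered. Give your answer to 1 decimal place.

74.9 m

Phase 1 (accelerating): v₀ = 0 m/s, a = 0.5 m/s².
v = v₀ + at → t = (5 − 0) / 0.5 = 10.0 s
v² = v₀² + 2aΔx → Δx = (5² − 0²)/(2·0.5) = 25.0 m

Phase 2 (accelerating): v₀ = 5.00 m/s, a = 0.9 m/s².
v = v₀ + at = 5.00 + (0.9)(5) = 9.50 m/s
Δx = v₀t + ½at² = 5.00·5 + 0.5·0.9·5² = 36.2 m

Phase 3 (decelerating): v₀ = 9.50 m/s, a = -3.3 m/s².
v = v₀ + at → t = (0 − 9.50) / -3.3 = 2.88 s
v² = v₀² + 2aΔx → Δx = (0² − 9.50²)/(2·-3.3) = 13.7 m
Total distance = 25.0 + 36.2 + 13.7 = 74.9 m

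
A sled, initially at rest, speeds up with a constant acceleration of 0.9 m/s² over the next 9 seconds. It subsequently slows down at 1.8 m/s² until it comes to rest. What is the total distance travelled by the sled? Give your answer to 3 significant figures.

Phase 1 (accelerating): v₀ = 0 m/s, a = 0.9 m/s².
v = v₀ + at = 0 + (0.9)(9) = 8.10 m/s
Δx = v₀t + ½at² = 0·9 + 0.5·0.9·9² = 36.4 m

Phase 2 (decelerating): v₀ = 8.10 m/s, a = -1.8 m/s².
v = v₀ + at → t = (0 − 8.10) / -1.8 = 4.50 s
v² = v₀² + 2aΔx → Δx = (0² − 8.10²)/(2·-1.8) = 18.2 m
Total distance = 36.4 + 18.2 = 54.7 m

54.7 m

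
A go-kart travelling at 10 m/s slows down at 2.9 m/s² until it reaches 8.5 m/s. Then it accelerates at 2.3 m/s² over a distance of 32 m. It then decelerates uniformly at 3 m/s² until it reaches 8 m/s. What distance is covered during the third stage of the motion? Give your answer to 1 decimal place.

25.9 m

Phase 1 (decelerating): v₀ = 10.0 m/s, a = -2.9 m/s².
v = v₀ + at → t = (8.5 − 10.0) / -2.9 = 0.517 s
v² = v₀² + 2aΔx → Δx = (8.5² − 10.0²)/(2·-2.9) = 4.78 m

Phase 2 (accelerating): v₀ = 8.50 m/s, a = 2.3 m/s².
v² = v₀² + 2aΔx = 8.50² + 2·2.3·32 = 219 → v = 14.8 m/s
t = (v − v₀)/a = (14.8 − 8.50)/2.3 = 2.75 s

Phase 3 (decelerating): v₀ = 14.8 m/s, a = -3 m/s².
v = v₀ + at → t = (8 − 14.8) / -3 = 2.27 s
v² = v₀² + 2aΔx → Δx = (8² − 14.8²)/(2·-3) = 25.9 m
Distance in phase 3 = 25.9 m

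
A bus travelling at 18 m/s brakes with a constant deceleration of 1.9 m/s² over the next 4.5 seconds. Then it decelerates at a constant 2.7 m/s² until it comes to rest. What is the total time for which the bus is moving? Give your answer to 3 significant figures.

8.00 s

Phase 1 (decelerating): v₀ = 18.0 m/s, a = -1.9 m/s².
v = v₀ + at = 18.0 + (-1.9)(4.5) = 9.45 m/s
Δx = v₀t + ½at² = 18.0·4.5 + 0.5·-1.9·4.5² = 61.8 m

Phase 2 (decelerating): v₀ = 9.45 m/s, a = -2.7 m/s².
v = v₀ + at → t = (0 − 9.45) / -2.7 = 3.50 s
v² = v₀² + 2aΔx → Δx = (0² − 9.45²)/(2·-2.7) = 16.5 m
Total time = 4.50 + 3.50 = 8.00 s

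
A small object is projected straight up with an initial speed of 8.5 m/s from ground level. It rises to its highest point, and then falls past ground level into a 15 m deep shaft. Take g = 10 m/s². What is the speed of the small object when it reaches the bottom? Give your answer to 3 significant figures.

19.3 m/s

Phase 1 (rising): v₀ = 8.50 m/s, a = -10 m/s².
v = v₀ + at → t = (0 − 8.50) / -10 = 0.850 s
v² = v₀² + 2aΔx → Δx = (0² − 8.50²)/(2·-10) = 3.61 m

Phase 2 (falling): v₀ = 0 m/s, a = -10 m/s².
Falls 18.6 m from rest: t = √(2·18.6/10) = 1.93 s; v = g·t = 19.3 m/s.
Final speed = 19.3 m/s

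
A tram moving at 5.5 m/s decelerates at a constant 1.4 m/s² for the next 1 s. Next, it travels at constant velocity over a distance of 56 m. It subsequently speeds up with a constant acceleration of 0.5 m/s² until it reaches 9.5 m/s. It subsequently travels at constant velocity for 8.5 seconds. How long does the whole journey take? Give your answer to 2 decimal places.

33.96 s

Phase 1 (decelerating): v₀ = 5.50 m/s, a = -1.4 m/s².
v = v₀ + at = 5.50 + (-1.4)(1) = 4.10 m/s
Δx = v₀t + ½at² = 5.50·1 + 0.5·-1.4·1² = 4.80 m

Phase 2 (constant speed): v₀ = 4.10 m/s, a = 0 m/s².
Constant speed: t = d/v = 56/4.10 = 13.7 s

Phase 3 (accelerating): v₀ = 4.10 m/s, a = 0.5 m/s².
v = v₀ + at → t = (9.5 − 4.10) / 0.5 = 10.8 s
v² = v₀² + 2aΔx → Δx = (9.5² − 4.10²)/(2·0.5) = 73.4 m

Phase 4 (constant speed): v₀ = 9.50 m/s, a = 0 m/s².
v = v₀ + at = 9.50 + (0)(8.5) = 9.50 m/s
Δx = v₀t + ½at² = 9.50·8.5 + 0.5·0·8.5² = 80.8 m
Total time = 1.00 + 13.7 + 10.8 + 8.50 = 34.0 s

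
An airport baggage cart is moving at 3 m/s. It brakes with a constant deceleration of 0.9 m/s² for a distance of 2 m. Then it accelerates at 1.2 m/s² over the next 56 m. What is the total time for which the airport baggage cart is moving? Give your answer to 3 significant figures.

Phase 1 (decelerating): v₀ = 3.00 m/s, a = -0.9 m/s².
v² = v₀² + 2aΔx = 3.00² + 2·-0.9·2 = 5.40 → v = 2.32 m/s
t = (v − v₀)/a = (2.32 − 3.00)/-0.9 = 0.751 s

Phase 2 (accelerating): v₀ = 2.32 m/s, a = 1.2 m/s².
v² = v₀² + 2aΔx = 2.32² + 2·1.2·56 = 140 → v = 11.8 m/s
t = (v − v₀)/a = (11.8 − 2.32)/1.2 = 7.92 s
Total time = 0.751 + 7.92 = 8.67 s

8.67 s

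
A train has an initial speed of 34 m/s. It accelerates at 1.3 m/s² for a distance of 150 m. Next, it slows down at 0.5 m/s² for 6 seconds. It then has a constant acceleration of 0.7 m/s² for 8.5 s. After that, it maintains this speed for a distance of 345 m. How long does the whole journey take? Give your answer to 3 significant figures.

26.8 s

Phase 1 (accelerating): v₀ = 34.0 m/s, a = 1.3 m/s².
v² = v₀² + 2aΔx = 34.0² + 2·1.3·150 = 1550 → v = 39.3 m/s
t = (v − v₀)/a = (39.3 − 34.0)/1.3 = 4.09 s

Phase 2 (decelerating): v₀ = 39.3 m/s, a = -0.5 m/s².
v = v₀ + at = 39.3 + (-0.5)(6) = 36.3 m/s
Δx = v₀t + ½at² = 39.3·6 + 0.5·-0.5·6² = 227 m

Phase 3 (accelerating): v₀ = 36.3 m/s, a = 0.7 m/s².
v = v₀ + at = 36.3 + (0.7)(8.5) = 42.3 m/s
Δx = v₀t + ½at² = 36.3·8.5 + 0.5·0.7·8.5² = 334 m

Phase 4 (constant speed): v₀ = 42.3 m/s, a = 0 m/s².
Constant speed: t = d/v = 345/42.3 = 8.16 s
Total time = 4.09 + 6.00 + 8.50 + 8.16 = 26.8 s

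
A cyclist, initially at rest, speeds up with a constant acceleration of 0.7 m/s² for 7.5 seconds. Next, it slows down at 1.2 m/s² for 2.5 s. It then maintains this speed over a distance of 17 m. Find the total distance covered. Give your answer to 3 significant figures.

Phase 1 (accelerating): v₀ = 0 m/s, a = 0.7 m/s².
v = v₀ + at = 0 + (0.7)(7.5) = 5.25 m/s
Δx = v₀t + ½at² = 0·7.5 + 0.5·0.7·7.5² = 19.7 m

Phase 2 (decelerating): v₀ = 5.25 m/s, a = -1.2 m/s².
v = v₀ + at = 5.25 + (-1.2)(2.5) = 2.25 m/s
Δx = v₀t + ½at² = 5.25·2.5 + 0.5·-1.2·2.5² = 9.38 m

Phase 3 (constant speed): v₀ = 2.25 m/s, a = 0 m/s².
Constant speed: t = d/v = 17/2.25 = 7.56 s
Total distance = 19.7 + 9.38 + 17.0 = 46.1 m

46.1 m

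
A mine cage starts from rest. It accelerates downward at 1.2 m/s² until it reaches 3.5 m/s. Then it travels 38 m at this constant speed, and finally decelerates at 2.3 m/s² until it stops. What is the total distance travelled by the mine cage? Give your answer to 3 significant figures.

Phase 1 (accelerating): v₀ = 0 m/s, a = 1.2 m/s².
v = v₀ + at → t = (3.5 − 0) / 1.2 = 2.92 s
v² = v₀² + 2aΔx → Δx = (3.5² − 0²)/(2·1.2) = 5.10 m

Phase 2 (constant speed): v₀ = 3.50 m/s, a = 0 m/s².
Constant speed: t = d/v = 38/3.50 = 10.9 s

Phase 3 (decelerating): v₀ = 3.50 m/s, a = -2.3 m/s².
v = v₀ + at → t = (0 − 3.50) / -2.3 = 1.52 s
v² = v₀² + 2aΔx → Δx = (0² − 3.50²)/(2·-2.3) = 2.66 m
Total distance = 5.10 + 38.0 + 2.66 = 45.8 m

45.8 m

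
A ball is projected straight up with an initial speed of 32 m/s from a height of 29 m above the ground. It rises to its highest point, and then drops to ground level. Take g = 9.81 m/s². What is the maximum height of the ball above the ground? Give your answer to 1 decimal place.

Phase 1 (rising): v₀ = 32.0 m/s, a = -9.81 m/s².
v = v₀ + at → t = (0 − 32.0) / -9.81 = 3.26 s
v² = v₀² + 2aΔx → Δx = (0² − 32.0²)/(2·-9.81) = 52.2 m
Maximum height = 29 + 52.2 = 81.2 m

81.2 m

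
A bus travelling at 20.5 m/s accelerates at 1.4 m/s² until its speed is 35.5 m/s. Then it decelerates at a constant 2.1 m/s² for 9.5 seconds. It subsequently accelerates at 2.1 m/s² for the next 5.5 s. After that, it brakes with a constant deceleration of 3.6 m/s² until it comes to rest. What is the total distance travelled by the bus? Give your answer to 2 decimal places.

Phase 1 (accelerating): v₀ = 20.5 m/s, a = 1.4 m/s².
v = v₀ + at → t = (35.5 − 20.5) / 1.4 = 10.7 s
v² = v₀² + 2aΔx → Δx = (35.5² − 20.5²)/(2·1.4) = 300 m

Phase 2 (decelerating): v₀ = 35.5 m/s, a = -2.1 m/s².
v = v₀ + at = 35.5 + (-2.1)(9.5) = 15.6 m/s
Δx = v₀t + ½at² = 35.5·9.5 + 0.5·-2.1·9.5² = 242 m

Phase 3 (accelerating): v₀ = 15.6 m/s, a = 2.1 m/s².
v = v₀ + at = 15.6 + (2.1)(5.5) = 27.1 m/s
Δx = v₀t + ½at² = 15.6·5.5 + 0.5·2.1·5.5² = 117 m

Phase 4 (decelerating): v₀ = 27.1 m/s, a = -3.6 m/s².
v = v₀ + at → t = (0 − 27.1) / -3.6 = 7.53 s
v² = v₀² + 2aΔx → Δx = (0² − 27.1²)/(2·-3.6) = 102 m
Total distance = 300 + 242 + 117 + 102 = 762 m

761.78 m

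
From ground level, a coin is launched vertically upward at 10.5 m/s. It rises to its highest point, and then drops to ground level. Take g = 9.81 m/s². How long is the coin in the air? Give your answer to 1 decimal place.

Phase 1 (rising): v₀ = 10.5 m/s, a = -9.81 m/s².
v = v₀ + at → t = (0 − 10.5) / -9.81 = 1.07 s
v² = v₀² + 2aΔx → Δx = (0² − 10.5²)/(2·-9.81) = 5.62 m

Phase 2 (falling): v₀ = 0 m/s, a = -9.81 m/s².
Falls 5.62 m from rest: t = √(2·5.62/9.81) = 1.07 s; v = g·t = 10.5 m/s.
Total time = 1.07 + 1.07 = 2.14 s

2.1 s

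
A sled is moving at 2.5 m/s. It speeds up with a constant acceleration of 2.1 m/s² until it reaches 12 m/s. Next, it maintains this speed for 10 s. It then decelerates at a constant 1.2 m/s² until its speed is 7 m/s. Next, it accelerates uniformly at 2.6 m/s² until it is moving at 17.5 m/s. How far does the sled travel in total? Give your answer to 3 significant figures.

242 m

Phase 1 (accelerating): v₀ = 2.50 m/s, a = 2.1 m/s².
v = v₀ + at → t = (12 − 2.50) / 2.1 = 4.52 s
v² = v₀² + 2aΔx → Δx = (12² − 2.50²)/(2·2.1) = 32.8 m

Phase 2 (constant speed): v₀ = 12.0 m/s, a = 0 m/s².
v = v₀ + at = 12.0 + (0)(10) = 12.0 m/s
Δx = v₀t + ½at² = 12.0·10 + 0.5·0·10² = 120 m

Phase 3 (decelerating): v₀ = 12.0 m/s, a = -1.2 m/s².
v = v₀ + at → t = (7 − 12.0) / -1.2 = 4.17 s
v² = v₀² + 2aΔx → Δx = (7² − 12.0²)/(2·-1.2) = 39.6 m

Phase 4 (accelerating): v₀ = 7.00 m/s, a = 2.6 m/s².
v = v₀ + at → t = (17.5 − 7.00) / 2.6 = 4.04 s
v² = v₀² + 2aΔx → Δx = (17.5² − 7.00²)/(2·2.6) = 49.5 m
Total distance = 32.8 + 120 + 39.6 + 49.5 = 242 m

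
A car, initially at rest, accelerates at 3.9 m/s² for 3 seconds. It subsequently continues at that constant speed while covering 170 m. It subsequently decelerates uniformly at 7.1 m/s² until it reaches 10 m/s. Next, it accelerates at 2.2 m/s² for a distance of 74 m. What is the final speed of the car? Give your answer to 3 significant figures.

20.6 m/s

Phase 1 (accelerating): v₀ = 0 m/s, a = 3.9 m/s².
v = v₀ + at = 0 + (3.9)(3) = 11.7 m/s
Δx = v₀t + ½at² = 0·3 + 0.5·3.9·3² = 17.5 m

Phase 2 (constant speed): v₀ = 11.7 m/s, a = 0 m/s².
Constant speed: t = d/v = 170/11.7 = 14.5 s

Phase 3 (decelerating): v₀ = 11.7 m/s, a = -7.1 m/s².
v = v₀ + at → t = (10 − 11.7) / -7.1 = 0.239 s
v² = v₀² + 2aΔx → Δx = (10² − 11.7²)/(2·-7.1) = 2.60 m

Phase 4 (accelerating): v₀ = 10.0 m/s, a = 2.2 m/s².
v² = v₀² + 2aΔx = 10.0² + 2·2.2·74 = 426 → v = 20.6 m/s
t = (v − v₀)/a = (20.6 − 10.0)/2.2 = 4.83 s
Final speed = 20.6 m/s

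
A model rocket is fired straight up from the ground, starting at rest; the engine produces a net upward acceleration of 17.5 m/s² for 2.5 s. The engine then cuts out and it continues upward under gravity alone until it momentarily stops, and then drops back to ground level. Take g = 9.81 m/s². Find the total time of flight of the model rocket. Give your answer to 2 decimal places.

Phase 1 (powered ascent): v₀ = 0 m/s, a = 17.5 m/s².
v = v₀ + at = 0 + (17.5)(2.5) = 43.8 m/s
Δx = v₀t + ½at² = 0·2.5 + 0.5·17.5·2.5² = 54.7 m

Phase 2 (coasting upward): v₀ = 43.8 m/s, a = -9.81 m/s².
v = v₀ + at → t = (0 − 43.8) / -9.81 = 4.46 s
v² = v₀² + 2aΔx → Δx = (0² − 43.8²)/(2·-9.81) = 97.6 m

Phase 3 (free fall): v₀ = 0 m/s, a = -9.81 m/s².
Falls 152 m from rest: t = √(2·152/9.81) = 5.57 s; v = g·t = 54.7 m/s.
Total time = 2.50 + 4.46 + 5.57 = 12.5 s

12.53 s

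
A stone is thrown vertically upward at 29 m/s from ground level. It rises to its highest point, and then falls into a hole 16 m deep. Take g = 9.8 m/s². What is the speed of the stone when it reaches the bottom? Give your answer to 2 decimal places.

33.98 m/s

Phase 1 (rising): v₀ = 29.0 m/s, a = -9.8 m/s².
v = v₀ + at → t = (0 − 29.0) / -9.8 = 2.96 s
v² = v₀² + 2aΔx → Δx = (0² − 29.0²)/(2·-9.8) = 42.9 m

Phase 2 (falling): v₀ = 0 m/s, a = -9.8 m/s².
Falls 58.9 m from rest: t = √(2·58.9/9.8) = 3.47 s; v = g·t = 34.0 m/s.
Final speed = 34.0 m/s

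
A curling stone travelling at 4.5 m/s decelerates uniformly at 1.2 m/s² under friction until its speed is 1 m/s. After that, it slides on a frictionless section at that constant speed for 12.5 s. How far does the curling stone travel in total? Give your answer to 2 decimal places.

Phase 1 (decelerating): v₀ = 4.50 m/s, a = -1.2 m/s².
v = v₀ + at → t = (1 − 4.50) / -1.2 = 2.92 s
v² = v₀² + 2aΔx → Δx = (1² − 4.50²)/(2·-1.2) = 8.02 m

Phase 2 (constant speed): v₀ = 1.00 m/s, a = 0 m/s².
v = v₀ + at = 1.00 + (0)(12.5) = 1.00 m/s
Δx = v₀t + ½at² = 1.00·12.5 + 0.5·0·12.5² = 12.5 m
Total distance = 8.02 + 12.5 = 20.5 m

20.52 m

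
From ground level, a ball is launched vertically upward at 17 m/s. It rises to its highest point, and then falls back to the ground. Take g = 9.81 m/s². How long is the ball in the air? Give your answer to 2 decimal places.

Phase 1 (rising): v₀ = 17.0 m/s, a = -9.81 m/s².
v = v₀ + at → t = (0 − 17.0) / -9.81 = 1.73 s
v² = v₀² + 2aΔx → Δx = (0² − 17.0²)/(2·-9.81) = 14.7 m

Phase 2 (falling): v₀ = 0 m/s, a = -9.81 m/s².
Falls 14.7 m from rest: t = √(2·14.7/9.81) = 1.73 s; v = g·t = 17.0 m/s.
Total time = 1.73 + 1.73 = 3.47 s

3.47 s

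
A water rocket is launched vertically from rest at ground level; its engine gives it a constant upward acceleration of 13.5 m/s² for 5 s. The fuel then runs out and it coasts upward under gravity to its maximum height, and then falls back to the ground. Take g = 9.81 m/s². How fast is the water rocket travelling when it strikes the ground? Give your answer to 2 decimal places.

Phase 1 (powered ascent): v₀ = 0 m/s, a = 13.5 m/s².
v = v₀ + at = 0 + (13.5)(5) = 67.5 m/s
Δx = v₀t + ½at² = 0·5 + 0.5·13.5·5² = 169 m

Phase 2 (coasting upward): v₀ = 67.5 m/s, a = -9.81 m/s².
v = v₀ + at → t = (0 − 67.5) / -9.81 = 6.88 s
v² = v₀² + 2aΔx → Δx = (0² − 67.5²)/(2·-9.81) = 232 m

Phase 3 (free fall): v₀ = 0 m/s, a = -9.81 m/s².
Falls 401 m from rest: t = √(2·401/9.81) = 9.04 s; v = g·t = 88.7 m/s.
Impact speed = 88.7 m/s

88.70 m/s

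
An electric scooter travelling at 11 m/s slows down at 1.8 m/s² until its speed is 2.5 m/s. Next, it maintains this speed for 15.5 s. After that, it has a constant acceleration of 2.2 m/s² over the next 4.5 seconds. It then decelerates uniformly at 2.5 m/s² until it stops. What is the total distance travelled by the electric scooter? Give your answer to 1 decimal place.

134.9 m

Phase 1 (decelerating): v₀ = 11.0 m/s, a = -1.8 m/s².
v = v₀ + at → t = (2.5 − 11.0) / -1.8 = 4.72 s
v² = v₀² + 2aΔx → Δx = (2.5² − 11.0²)/(2·-1.8) = 31.9 m

Phase 2 (constant speed): v₀ = 2.50 m/s, a = 0 m/s².
v = v₀ + at = 2.50 + (0)(15.5) = 2.50 m/s
Δx = v₀t + ½at² = 2.50·15.5 + 0.5·0·15.5² = 38.8 m

Phase 3 (accelerating): v₀ = 2.50 m/s, a = 2.2 m/s².
v = v₀ + at = 2.50 + (2.2)(4.5) = 12.4 m/s
Δx = v₀t + ½at² = 2.50·4.5 + 0.5·2.2·4.5² = 33.5 m

Phase 4 (decelerating): v₀ = 12.4 m/s, a = -2.5 m/s².
v = v₀ + at → t = (0 − 12.4) / -2.5 = 4.96 s
v² = v₀² + 2aΔx → Δx = (0² − 12.4²)/(2·-2.5) = 30.8 m
Total distance = 31.9 + 38.8 + 33.5 + 30.8 = 135 m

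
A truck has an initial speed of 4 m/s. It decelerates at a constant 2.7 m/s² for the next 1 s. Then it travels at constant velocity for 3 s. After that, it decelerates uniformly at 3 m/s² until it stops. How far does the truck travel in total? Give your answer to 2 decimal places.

Phase 1 (decelerating): v₀ = 4.00 m/s, a = -2.7 m/s².
v = v₀ + at = 4.00 + (-2.7)(1) = 1.30 m/s
Δx = v₀t + ½at² = 4.00·1 + 0.5·-2.7·1² = 2.65 m

Phase 2 (constant speed): v₀ = 1.30 m/s, a = 0 m/s².
v = v₀ + at = 1.30 + (0)(3) = 1.30 m/s
Δx = v₀t + ½at² = 1.30·3 + 0.5·0·3² = 3.90 m

Phase 3 (decelerating): v₀ = 1.30 m/s, a = -3 m/s².
v = v₀ + at → t = (0 − 1.30) / -3 = 0.433 s
v² = v₀² + 2aΔx → Δx = (0² − 1.30²)/(2·-3) = 0.282 m
Total distance = 2.65 + 3.90 + 0.282 = 6.83 m

6.83 m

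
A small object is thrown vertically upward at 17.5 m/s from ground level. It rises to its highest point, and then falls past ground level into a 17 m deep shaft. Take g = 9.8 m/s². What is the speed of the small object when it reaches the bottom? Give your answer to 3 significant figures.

Phase 1 (rising): v₀ = 17.5 m/s, a = -9.8 m/s².
v = v₀ + at → t = (0 − 17.5) / -9.8 = 1.79 s
v² = v₀² + 2aΔx → Δx = (0² − 17.5²)/(2·-9.8) = 15.6 m

Phase 2 (falling): v₀ = 0 m/s, a = -9.8 m/s².
Falls 32.6 m from rest: t = √(2·32.6/9.8) = 2.58 s; v = g·t = 25.3 m/s.
Final speed = 25.3 m/s

25.3 m/s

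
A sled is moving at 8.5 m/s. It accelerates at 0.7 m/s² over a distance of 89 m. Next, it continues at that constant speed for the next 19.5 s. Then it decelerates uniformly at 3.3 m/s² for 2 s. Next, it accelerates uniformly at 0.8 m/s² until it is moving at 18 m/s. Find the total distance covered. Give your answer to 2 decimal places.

Phase 1 (accelerating): v₀ = 8.50 m/s, a = 0.7 m/s².
v² = v₀² + 2aΔx = 8.50² + 2·0.7·89 = 197 → v = 14.0 m/s
t = (v − v₀)/a = (14.0 − 8.50)/0.7 = 7.90 s

Phase 2 (constant speed): v₀ = 14.0 m/s, a = 0 m/s².
v = v₀ + at = 14.0 + (0)(19.5) = 14.0 m/s
Δx = v₀t + ½at² = 14.0·19.5 + 0.5·0·19.5² = 274 m

Phase 3 (decelerating): v₀ = 14.0 m/s, a = -3.3 m/s².
v = v₀ + at = 14.0 + (-3.3)(2) = 7.43 m/s
Δx = v₀t + ½at² = 14.0·2 + 0.5·-3.3·2² = 21.5 m

Phase 4 (accelerating): v₀ = 7.43 m/s, a = 0.8 m/s².
v = v₀ + at → t = (18 − 7.43) / 0.8 = 13.2 s
v² = v₀² + 2aΔx → Δx = (18² − 7.43²)/(2·0.8) = 168 m
Total distance = 89.0 + 274 + 21.5 + 168 = 552 m

552.05 m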